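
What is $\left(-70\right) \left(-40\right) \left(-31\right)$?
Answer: $-86800$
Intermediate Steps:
$\left(-70\right) \left(-40\right) \left(-31\right) = 2800 \left(-31\right) = -86800$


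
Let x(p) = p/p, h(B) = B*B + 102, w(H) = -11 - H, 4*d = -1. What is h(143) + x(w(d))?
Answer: 20552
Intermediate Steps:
d = -¼ (d = (¼)*(-1) = -¼ ≈ -0.25000)
h(B) = 102 + B² (h(B) = B² + 102 = 102 + B²)
x(p) = 1
h(143) + x(w(d)) = (102 + 143²) + 1 = (102 + 20449) + 1 = 20551 + 1 = 20552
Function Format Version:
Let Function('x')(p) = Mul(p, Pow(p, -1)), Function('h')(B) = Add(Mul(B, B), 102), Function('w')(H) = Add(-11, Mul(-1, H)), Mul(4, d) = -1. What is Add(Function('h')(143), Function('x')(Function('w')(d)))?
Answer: 20552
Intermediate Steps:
d = Rational(-1, 4) (d = Mul(Rational(1, 4), -1) = Rational(-1, 4) ≈ -0.25000)
Function('h')(B) = Add(102, Pow(B, 2)) (Function('h')(B) = Add(Pow(B, 2), 102) = Add(102, Pow(B, 2)))
Function('x')(p) = 1
Add(Function('h')(143), Function('x')(Function('w')(d))) = Add(Add(102, Pow(143, 2)), 1) = Add(Add(102, 20449), 1) = Add(20551, 1) = 20552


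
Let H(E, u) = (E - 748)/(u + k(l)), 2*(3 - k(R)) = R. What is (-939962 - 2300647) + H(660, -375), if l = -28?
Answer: -580068967/179 ≈ -3.2406e+6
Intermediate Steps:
k(R) = 3 - R/2
H(E, u) = (-748 + E)/(17 + u) (H(E, u) = (E - 748)/(u + (3 - ½*(-28))) = (-748 + E)/(u + (3 + 14)) = (-748 + E)/(u + 17) = (-748 + E)/(17 + u))
(-939962 - 2300647) + H(660, -375) = (-939962 - 2300647) + (-748 + 660)/(17 - 375) = -3240609 - 88/(-358) = -3240609 - 1/358*(-88) = -3240609 + 44/179 = -580068967/179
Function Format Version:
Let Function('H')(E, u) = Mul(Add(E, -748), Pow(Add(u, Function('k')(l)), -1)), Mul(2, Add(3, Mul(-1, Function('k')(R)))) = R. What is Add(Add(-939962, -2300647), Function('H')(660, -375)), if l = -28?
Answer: Rational(-580068967, 179) ≈ -3.2406e+6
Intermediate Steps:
Function('k')(R) = Add(3, Mul(Rational(-1, 2), R))
Function('H')(E, u) = Mul(Pow(Add(17, u), -1), Add(-748, E)) (Function('H')(E, u) = Mul(Add(E, -748), Pow(Add(u, Add(3, Mul(Rational(-1, 2), -28))), -1)) = Mul(Add(-748, E), Pow(Add(u, Add(3, 14)), -1)) = Mul(Add(-748, E), Pow(Add(u, 17), -1)) = Mul(Add(-748, E), Pow(Add(17, u), -1)) = Mul(Pow(Add(17, u), -1), Add(-748, E)))
Add(Add(-939962, -2300647), Function('H')(660, -375)) = Add(Add(-939962, -2300647), Mul(Pow(Add(17, -375), -1), Add(-748, 660))) = Add(-3240609, Mul(Pow(-358, -1), -88)) = Add(-3240609, Mul(Rational(-1, 358), -88)) = Add(-3240609, Rational(44, 179)) = Rational(-580068967, 179)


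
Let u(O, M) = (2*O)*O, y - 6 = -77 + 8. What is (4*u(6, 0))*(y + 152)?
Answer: 25632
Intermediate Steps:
y = -63 (y = 6 + (-77 + 8) = 6 - 69 = -63)
u(O, M) = 2*O²
(4*u(6, 0))*(y + 152) = (4*(2*6²))*(-63 + 152) = (4*(2*36))*89 = (4*72)*89 = 288*89 = 25632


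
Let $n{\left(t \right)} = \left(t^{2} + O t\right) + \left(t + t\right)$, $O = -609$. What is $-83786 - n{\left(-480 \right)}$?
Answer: $-605546$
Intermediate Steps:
$n{\left(t \right)} = t^{2} - 607 t$ ($n{\left(t \right)} = \left(t^{2} - 609 t\right) + \left(t + t\right) = \left(t^{2} - 609 t\right) + 2 t = t^{2} - 607 t$)
$-83786 - n{\left(-480 \right)} = -83786 - - 480 \left(-607 - 480\right) = -83786 - \left(-480\right) \left(-1087\right) = -83786 - 521760 = -605546$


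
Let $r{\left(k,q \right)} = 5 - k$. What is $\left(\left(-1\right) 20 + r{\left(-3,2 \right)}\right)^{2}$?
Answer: $144$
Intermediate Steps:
$\left(\left(-1\right) 20 + r{\left(-3,2 \right)}\right)^{2} = \left(\left(-1\right) 20 + \left(5 - -3\right)\right)^{2} = \left(-20 + \left(5 + 3\right)\right)^{2} = \left(-20 + 8\right)^{2} = \left(-12\right)^{2} = 144$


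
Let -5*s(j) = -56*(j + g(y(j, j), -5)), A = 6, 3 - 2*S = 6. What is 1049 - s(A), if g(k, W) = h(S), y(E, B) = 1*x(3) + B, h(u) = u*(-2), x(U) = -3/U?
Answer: 4741/5 ≈ 948.20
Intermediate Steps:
S = -3/2 (S = 3/2 - 1/2*6 = 3/2 - 3 = -3/2 ≈ -1.5000)
h(u) = -2*u
y(E, B) = -1 + B (y(E, B) = 1*(-3/3) + B = 1*(-3*1/3) + B = 1*(-1) + B = -1 + B)
g(k, W) = 3 (g(k, W) = -2*(-3/2) = 3)
s(j) = 168/5 + 56*j/5 (s(j) = -(-56)*(j + 3)/5 = -(-56)*(3 + j)/5 = -(-168 - 56*j)/5 = 168/5 + 56*j/5)
1049 - s(A) = 1049 - (168/5 + (56/5)*6) = 1049 - (168/5 + 336/5) = 1049 - 1*504/5 = 1049 - 504/5 = 4741/5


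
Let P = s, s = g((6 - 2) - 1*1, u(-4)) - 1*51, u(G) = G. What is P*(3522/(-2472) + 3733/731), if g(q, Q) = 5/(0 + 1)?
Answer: -25504677/150586 ≈ -169.37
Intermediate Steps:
g(q, Q) = 5 (g(q, Q) = 5/1 = 5*1 = 5)
s = -46 (s = 5 - 1*51 = 5 - 51 = -46)
P = -46
P*(3522/(-2472) + 3733/731) = -46*(3522/(-2472) + 3733/731) = -46*(3522*(-1/2472) + 3733*(1/731)) = -46*(-587/412 + 3733/731) = -46*1108899/301172 = -25504677/150586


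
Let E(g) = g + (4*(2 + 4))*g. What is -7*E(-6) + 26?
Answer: 1076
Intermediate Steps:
E(g) = 25*g (E(g) = g + (4*6)*g = g + 24*g = 25*g)
-7*E(-6) + 26 = -175*(-6) + 26 = -7*(-150) + 26 = 1050 + 26 = 1076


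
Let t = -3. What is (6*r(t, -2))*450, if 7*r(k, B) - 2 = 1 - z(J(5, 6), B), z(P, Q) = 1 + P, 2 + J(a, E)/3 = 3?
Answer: -2700/7 ≈ -385.71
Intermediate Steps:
J(a, E) = 3 (J(a, E) = -6 + 3*3 = -6 + 9 = 3)
r(k, B) = -⅐ (r(k, B) = 2/7 + (1 - (1 + 3))/7 = 2/7 + (1 - 1*4)/7 = 2/7 + (1 - 4)/7 = 2/7 + (⅐)*(-3) = 2/7 - 3/7 = -⅐)
(6*r(t, -2))*450 = (6*(-⅐))*450 = -6/7*450 = -2700/7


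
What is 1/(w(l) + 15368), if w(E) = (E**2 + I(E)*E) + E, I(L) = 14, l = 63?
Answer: 1/20282 ≈ 4.9305e-5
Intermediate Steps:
w(E) = E**2 + 15*E (w(E) = (E**2 + 14*E) + E = E**2 + 15*E)
1/(w(l) + 15368) = 1/(63*(15 + 63) + 15368) = 1/(63*78 + 15368) = 1/(4914 + 15368) = 1/20282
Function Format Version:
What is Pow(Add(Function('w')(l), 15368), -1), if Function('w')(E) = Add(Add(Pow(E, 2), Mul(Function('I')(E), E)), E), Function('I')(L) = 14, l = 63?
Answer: Rational(1, 20282) ≈ 4.9305e-5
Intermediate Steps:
Function('w')(E) = Add(Pow(E, 2), Mul(15, E)) (Function('w')(E) = Add(Add(Pow(E, 2), Mul(14, E)), E) = Add(Pow(E, 2), Mul(15, E)))
Pow(Add(Function('w')(l), 15368), -1) = Pow(Add(Mul(63, Add(15, 63)), 15368), -1) = Pow(Add(Mul(63, 78), 15368), -1) = Pow(Add(4914, 15368), -1) = Pow(20282, -1) = Rational(1, 20282)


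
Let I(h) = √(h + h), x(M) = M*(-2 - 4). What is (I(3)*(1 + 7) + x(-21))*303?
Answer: 38178 + 2424*√6 ≈ 44116.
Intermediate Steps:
x(M) = -6*M (x(M) = M*(-6) = -6*M)
I(h) = √2*√h (I(h) = √(2*h) = √2*√h)
(I(3)*(1 + 7) + x(-21))*303 = ((√2*√3)*(1 + 7) - 6*(-21))*303 = (√6*8 + 126)*303 = (8*√6 + 126)*303 = (126 + 8*√6)*303 = 38178 + 2424*√6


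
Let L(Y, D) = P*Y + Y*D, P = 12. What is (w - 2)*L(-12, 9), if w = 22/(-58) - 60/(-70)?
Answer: 11124/29 ≈ 383.59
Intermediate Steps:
L(Y, D) = 12*Y + D*Y (L(Y, D) = 12*Y + Y*D = 12*Y + D*Y)
w = 97/203 (w = 22*(-1/58) - 60*(-1/70) = -11/29 + 6/7 = 97/203 ≈ 0.47783)
(w - 2)*L(-12, 9) = (97/203 - 2)*(-12*(12 + 9)) = -(-3708)*21/203 = -309/203*(-252) = 11124/29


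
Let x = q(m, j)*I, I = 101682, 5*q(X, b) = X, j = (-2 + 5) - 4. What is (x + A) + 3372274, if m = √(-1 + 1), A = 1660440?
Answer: 5032714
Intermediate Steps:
m = 0 (m = √0 = 0)
j = -1 (j = 3 - 4 = -1)
q(X, b) = X/5
x = 0 (x = ((⅕)*0)*101682 = 0*101682 = 0)
(x + A) + 3372274 = (0 + 1660440) + 3372274 = 1660440 + 3372274 = 5032714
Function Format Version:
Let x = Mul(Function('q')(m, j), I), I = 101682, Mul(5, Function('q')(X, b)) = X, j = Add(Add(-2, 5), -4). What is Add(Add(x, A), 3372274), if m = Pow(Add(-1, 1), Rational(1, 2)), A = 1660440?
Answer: 5032714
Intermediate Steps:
m = 0 (m = Pow(0, Rational(1, 2)) = 0)
j = -1 (j = Add(3, -4) = -1)
Function('q')(X, b) = Mul(Rational(1, 5), X)
x = 0 (x = Mul(Mul(Rational(1, 5), 0), 101682) = Mul(0, 101682) = 0)
Add(Add(x, A), 3372274) = Add(Add(0, 1660440), 3372274) = Add(1660440, 3372274) = 5032714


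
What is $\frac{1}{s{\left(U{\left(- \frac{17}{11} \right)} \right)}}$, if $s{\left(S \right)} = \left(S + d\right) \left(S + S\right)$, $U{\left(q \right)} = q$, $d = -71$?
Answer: $\frac{121}{27132} \approx 0.0044597$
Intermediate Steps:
$s{\left(S \right)} = 2 S \left(-71 + S\right)$ ($s{\left(S \right)} = \left(S - 71\right) \left(S + S\right) = \left(-71 + S\right) 2 S = 2 S \left(-71 + S\right)$)
$\frac{1}{s{\left(U{\left(- \frac{17}{11} \right)} \right)}} = \frac{1}{2 \left(- \frac{17}{11}\right) \left(-71 - \frac{17}{11}\right)} = \frac{1}{2 \left(- \frac{17}{11}\right) \left(- \frac{798}{11}\right)} = \frac{1}{\frac{27132}{121}} = \frac{121}{27132}$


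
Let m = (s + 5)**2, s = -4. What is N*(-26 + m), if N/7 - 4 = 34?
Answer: -6650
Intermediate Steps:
N = 266 (N = 28 + 7*34 = 28 + 238 = 266)
m = 1 (m = (-4 + 5)**2 = 1**2 = 1)
N*(-26 + m) = 266*(-26 + 1) = 266*(-25) = -6650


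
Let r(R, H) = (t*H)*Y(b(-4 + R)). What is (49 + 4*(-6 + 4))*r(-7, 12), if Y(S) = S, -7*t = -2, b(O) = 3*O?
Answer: -32472/7 ≈ -4638.9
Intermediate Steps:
t = 2/7 (t = -⅐*(-2) = 2/7 ≈ 0.28571)
r(R, H) = 2*H*(-12 + 3*R)/7 (r(R, H) = (2*H/7)*(3*(-4 + R)) = (2*H/7)*(-12 + 3*R) = 2*H*(-12 + 3*R)/7)
(49 + 4*(-6 + 4))*r(-7, 12) = (49 + 4*(-6 + 4))*((6/7)*12*(-4 - 7)) = (49 + 4*(-2))*((6/7)*12*(-11)) = (49 - 8)*(-792/7) = 41*(-792/7) = -32472/7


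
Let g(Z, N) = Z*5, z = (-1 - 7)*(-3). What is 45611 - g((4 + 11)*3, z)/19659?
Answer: 298888808/6553 ≈ 45611.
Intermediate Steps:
z = 24 (z = -8*(-3) = 24)
g(Z, N) = 5*Z
45611 - g((4 + 11)*3, z)/19659 = 45611 - 5*((4 + 11)*3)/19659 = 45611 - 5*(15*3)/19659 = 45611 - 5*45/19659 = 45611 - 225/19659 = 45611 - 1*75/6553 = 45611 - 75/6553 = 298888808/6553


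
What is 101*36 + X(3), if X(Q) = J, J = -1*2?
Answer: 3634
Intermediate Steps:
J = -2
X(Q) = -2
101*36 + X(3) = 101*36 - 2 = 3636 - 2 = 3634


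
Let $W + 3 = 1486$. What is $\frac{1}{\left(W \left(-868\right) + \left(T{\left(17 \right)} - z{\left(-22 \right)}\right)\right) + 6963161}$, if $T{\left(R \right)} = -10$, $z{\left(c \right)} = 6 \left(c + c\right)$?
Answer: $\frac{1}{5676171} \approx 1.7618 \cdot 10^{-7}$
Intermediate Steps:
$z{\left(c \right)} = 12 c$ ($z{\left(c \right)} = 6 \cdot 2 c = 12 c$)
$W = 1483$ ($W = -3 + 1486 = 1483$)
$\frac{1}{\left(W \left(-868\right) + \left(T{\left(17 \right)} - z{\left(-22 \right)}\right)\right) + 6963161} = \frac{1}{\left(1483 \left(-868\right) - \left(10 + 12 \left(-22\right)\right)\right) + 6963161} = \frac{1}{\left(-1287244 - -254\right) + 6963161} = \frac{1}{\left(-1287244 + \left(-10 + 264\right)\right) + 6963161} = \frac{1}{\left(-1287244 + 254\right) + 6963161} = \frac{1}{-1286990 + 6963161} = \frac{1}{5676171}$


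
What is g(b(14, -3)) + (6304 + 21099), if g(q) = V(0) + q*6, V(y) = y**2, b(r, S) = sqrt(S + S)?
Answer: 27403 + 6*I*sqrt(6) ≈ 27403.0 + 14.697*I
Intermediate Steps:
b(r, S) = sqrt(2)*sqrt(S) (b(r, S) = sqrt(2*S) = sqrt(2)*sqrt(S))
g(q) = 6*q (g(q) = 0**2 + q*6 = 0 + 6*q = 6*q)
g(b(14, -3)) + (6304 + 21099) = 6*(sqrt(2)*sqrt(-3)) + (6304 + 21099) = 6*(sqrt(2)*(I*sqrt(3))) + 27403 = 6*(I*sqrt(6)) + 27403 = 6*I*sqrt(6) + 27403 = 27403 + 6*I*sqrt(6)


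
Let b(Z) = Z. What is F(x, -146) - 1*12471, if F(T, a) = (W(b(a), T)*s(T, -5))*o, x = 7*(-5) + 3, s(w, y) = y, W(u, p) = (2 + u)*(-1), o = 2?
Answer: -13911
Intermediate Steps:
W(u, p) = -2 - u
x = -32 (x = -35 + 3 = -32)
F(T, a) = 20 + 10*a (F(T, a) = ((-2 - a)*(-5))*2 = (10 + 5*a)*2 = 20 + 10*a)
F(x, -146) - 1*12471 = (20 + 10*(-146)) - 1*12471 = (20 - 1460) - 12471 = -1440 - 12471 = -13911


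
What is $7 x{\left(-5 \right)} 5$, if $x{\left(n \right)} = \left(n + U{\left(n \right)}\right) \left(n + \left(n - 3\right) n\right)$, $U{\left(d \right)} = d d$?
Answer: $24500$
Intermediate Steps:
$U{\left(d \right)} = d^{2}$
$x{\left(n \right)} = \left(n + n^{2}\right) \left(n + n \left(-3 + n\right)\right)$ ($x{\left(n \right)} = \left(n + n^{2}\right) \left(n + \left(n - 3\right) n\right) = \left(n + n^{2}\right) \left(n + \left(-3 + n\right) n\right) = \left(n + n^{2}\right) \left(n + n \left(-3 + n\right)\right)$)
$7 x{\left(-5 \right)} 5 = 7 \left(-5\right)^{2} \left(-2 + \left(-5\right)^{2} - -5\right) 5 = 7 \cdot 25 \left(-2 + 25 + 5\right) 5 = 7 \cdot 25 \cdot 28 \cdot 5 = 7 \cdot 700 \cdot 5 = 4900 \cdot 5 = 24500$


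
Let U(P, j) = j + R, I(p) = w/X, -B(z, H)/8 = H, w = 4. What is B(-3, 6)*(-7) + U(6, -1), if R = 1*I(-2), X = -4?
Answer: 334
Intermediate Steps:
B(z, H) = -8*H
I(p) = -1 (I(p) = 4/(-4) = 4*(-1/4) = -1)
R = -1 (R = 1*(-1) = -1)
U(P, j) = -1 + j (U(P, j) = j - 1 = -1 + j)
B(-3, 6)*(-7) + U(6, -1) = -8*6*(-7) + (-1 - 1) = -48*(-7) - 2 = 336 - 2 = 334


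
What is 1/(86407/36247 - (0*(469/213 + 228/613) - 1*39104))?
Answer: 36247/1417489095 ≈ 2.5571e-5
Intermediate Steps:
1/(86407/36247 - (0*(469/213 + 228/613) - 1*39104)) = 1/(86407*(1/36247) - (0*(469*(1/213) + 228*(1/613)) - 39104)) = 1/(86407/36247 - (0*(469/213 + 228/613) - 39104)) = 1/(86407/36247 - (0*(336061/130569) - 39104)) = 1/(86407/36247 - (0 - 39104)) = 1/(86407/36247 - 1*(-39104)) = 1/(86407/36247 + 39104) = 1/(1417489095/36247) = 36247/1417489095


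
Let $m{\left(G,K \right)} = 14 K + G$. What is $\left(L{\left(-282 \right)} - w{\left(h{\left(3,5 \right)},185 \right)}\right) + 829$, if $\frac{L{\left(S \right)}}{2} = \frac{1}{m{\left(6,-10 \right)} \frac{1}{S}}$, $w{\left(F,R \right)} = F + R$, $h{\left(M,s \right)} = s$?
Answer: $\frac{43095}{67} \approx 643.21$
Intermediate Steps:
$m{\left(G,K \right)} = G + 14 K$
$L{\left(S \right)} = - \frac{S}{67}$ ($L{\left(S \right)} = \frac{2}{\left(6 + 14 \left(-10\right)\right) \frac{1}{S}} = \frac{2}{\left(6 - 140\right) \frac{1}{S}} = \frac{2}{\left(-134\right) \frac{1}{S}} = 2 \left(- \frac{S}{134}\right) = - \frac{S}{67}$)
$\left(L{\left(-282 \right)} - w{\left(h{\left(3,5 \right)},185 \right)}\right) + 829 = \left(\left(- \frac{1}{67}\right) \left(-282\right) - \left(5 + 185\right)\right) + 829 = \left(\frac{282}{67} - 190\right) + 829 = - \frac{12448}{67} + 829 = \frac{43095}{67}$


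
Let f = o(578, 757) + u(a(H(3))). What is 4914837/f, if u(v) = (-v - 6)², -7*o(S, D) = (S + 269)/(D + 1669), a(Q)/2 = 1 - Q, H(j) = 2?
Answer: 11923394562/38695 ≈ 3.0814e+5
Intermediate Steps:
a(Q) = 2 - 2*Q (a(Q) = 2*(1 - Q) = 2 - 2*Q)
o(S, D) = -(269 + S)/(7*(1669 + D)) (o(S, D) = -(S + 269)/(7*(D + 1669)) = -(269 + S)/(7*(1669 + D)))
u(v) = (-6 - v)²
f = 38695/2426 (f = (-269 - 1*578)/(7*(1669 + 757)) + (6 + (2 - 2*2))² = (⅐)*(-269 - 578)/2426 + (6 + (2 - 4))² = (⅐)*(1/2426)*(-847) + (6 - 2)² = -121/2426 + 4² = -121/2426 + 16 = 38695/2426 ≈ 15.950)
4914837/f = 4914837/(38695/2426) = 4914837*(2426/38695) = 11923394562/38695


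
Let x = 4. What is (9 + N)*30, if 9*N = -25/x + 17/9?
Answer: 13795/54 ≈ 255.46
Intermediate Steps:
N = -157/324 (N = (-25/4 + 17/9)/9 = (⅑)*(-157/36) = -157/324 ≈ -0.48457)
(9 + N)*30 = (9 - 157/324)*30 = (2759/324)*30 = 13795/54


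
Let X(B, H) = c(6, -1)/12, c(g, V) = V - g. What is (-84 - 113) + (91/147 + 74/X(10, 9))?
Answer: -6788/21 ≈ -323.24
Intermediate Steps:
X(B, H) = -7/12 (X(B, H) = (-1 - 1*6)/12 = (-1 - 6)*(1/12) = -7*1/12 = -7/12)
(-84 - 113) + (91/147 + 74/X(10, 9)) = (-84 - 113) + (91/147 + 74/(-7/12)) = -197 + (91*(1/147) + 74*(-12/7)) = -197 + (13/21 - 888/7) = -197 - 2651/21 = -6788/21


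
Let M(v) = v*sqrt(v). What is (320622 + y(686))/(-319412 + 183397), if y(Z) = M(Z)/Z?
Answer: -320622/136015 - 7*sqrt(14)/136015 ≈ -2.3574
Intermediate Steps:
M(v) = v**(3/2)
y(Z) = sqrt(Z) (y(Z) = Z**(3/2)/Z = sqrt(Z))
(320622 + y(686))/(-319412 + 183397) = (320622 + sqrt(686))/(-319412 + 183397) = (320622 + 7*sqrt(14))/(-136015) = (320622 + 7*sqrt(14))*(-1/136015) = -320622/136015 - 7*sqrt(14)/136015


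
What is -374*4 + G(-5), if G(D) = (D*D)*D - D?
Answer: -1616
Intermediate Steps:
G(D) = D³ - D (G(D) = D²*D - D = D³ - D)
-374*4 + G(-5) = -374*4 + ((-5)³ - 1*(-5)) = -1496 + (-125 + 5) = -1496 - 120 = -1616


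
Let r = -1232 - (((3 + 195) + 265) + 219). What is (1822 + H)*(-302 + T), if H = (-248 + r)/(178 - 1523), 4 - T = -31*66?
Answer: 4287410496/1345 ≈ 3.1877e+6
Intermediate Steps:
r = -1914 (r = -1232 - ((198 + 265) + 219) = -1232 - (463 + 219) = -1232 - 1*682 = -1232 - 682 = -1914)
T = 2050 (T = 4 - (-31)*66 = 4 - 1*(-2046) = 4 + 2046 = 2050)
H = 2162/1345 (H = (-248 - 1914)/(178 - 1523) = -2162/(-1345) = -2162*(-1/1345) = 2162/1345 ≈ 1.6074)
(1822 + H)*(-302 + T) = (1822 + 2162/1345)*(-302 + 2050) = (2452752/1345)*1748 = 4287410496/1345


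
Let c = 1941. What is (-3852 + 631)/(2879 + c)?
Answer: -3221/4820 ≈ -0.66826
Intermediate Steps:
(-3852 + 631)/(2879 + c) = (-3852 + 631)/(2879 + 1941) = -3221/4820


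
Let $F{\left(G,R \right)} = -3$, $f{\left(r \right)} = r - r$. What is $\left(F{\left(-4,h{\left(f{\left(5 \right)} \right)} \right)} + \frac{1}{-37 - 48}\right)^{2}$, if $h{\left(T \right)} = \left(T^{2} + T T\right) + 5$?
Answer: $\frac{65536}{7225} \approx 9.0707$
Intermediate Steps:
$f{\left(r \right)} = 0$
$h{\left(T \right)} = 5 + 2 T^{2}$ ($h{\left(T \right)} = \left(T^{2} + T^{2}\right) + 5 = 2 T^{2} + 5 = 5 + 2 T^{2}$)
$\left(F{\left(-4,h{\left(f{\left(5 \right)} \right)} \right)} + \frac{1}{-37 - 48}\right)^{2} = \left(-3 + \frac{1}{-37 - 48}\right)^{2} = \left(-3 + \frac{1}{-85}\right)^{2} = \left(-3 - \frac{1}{85}\right)^{2} = \left(- \frac{256}{85}\right)^{2} = \frac{65536}{7225}$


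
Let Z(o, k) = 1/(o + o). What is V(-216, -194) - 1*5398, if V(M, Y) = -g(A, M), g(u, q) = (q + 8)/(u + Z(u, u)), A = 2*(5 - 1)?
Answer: -693014/129 ≈ -5372.2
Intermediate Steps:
Z(o, k) = 1/(2*o)
A = 8 (A = 2*4 = 8)
g(u, q) = (8 + q)/(u + 1/(2*u)) (g(u, q) = (q + 8)/(u + 1/(2*u)) = (8 + q)/(u + 1/(2*u)))
V(M, Y) = -128/129 - 16*M/129 (V(M, Y) = -2*8*(8 + M)/(1 + 2*8²) = -2*8*(8 + M)/(1 + 2*64) = -2*8*(8 + M)/(1 + 128) = -2*8*(8 + M)/129 = -(128/129 + 16*M/129) = -128/129 - 16*M/129)
V(-216, -194) - 1*5398 = (-128/129 - 16/129*(-216)) - 1*5398 = (-128/129 + 1152/43) - 5398 = 3328/129 - 5398 = -693014/129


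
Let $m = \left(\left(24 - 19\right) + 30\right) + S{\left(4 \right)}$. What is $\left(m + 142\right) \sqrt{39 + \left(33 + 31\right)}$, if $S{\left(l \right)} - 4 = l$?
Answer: $185 \sqrt{103} \approx 1877.5$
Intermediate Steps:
$S{\left(l \right)} = 4 + l$
$m = 43$ ($m = \left(\left(24 - 19\right) + 30\right) + \left(4 + 4\right) = \left(5 + 30\right) + 8 = 35 + 8 = 43$)
$\left(m + 142\right) \sqrt{39 + \left(33 + 31\right)} = \left(43 + 142\right) \sqrt{39 + \left(33 + 31\right)} = 185 \sqrt{39 + 64} = 185 \sqrt{103}$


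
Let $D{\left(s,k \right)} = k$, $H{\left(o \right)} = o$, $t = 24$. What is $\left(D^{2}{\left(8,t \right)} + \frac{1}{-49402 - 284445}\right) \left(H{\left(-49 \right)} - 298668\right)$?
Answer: $- \frac{57442045697507}{333847} \approx -1.7206 \cdot 10^{8}$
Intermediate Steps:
$\left(D^{2}{\left(8,t \right)} + \frac{1}{-49402 - 284445}\right) \left(H{\left(-49 \right)} - 298668\right) = \left(24^{2} + \frac{1}{-49402 - 284445}\right) \left(-49 - 298668\right) = \left(576 + \frac{1}{-333847}\right) \left(-298717\right) = \left(576 - \frac{1}{333847}\right) \left(-298717\right) = \frac{192295871}{333847} \left(-298717\right) = - \frac{57442045697507}{333847}$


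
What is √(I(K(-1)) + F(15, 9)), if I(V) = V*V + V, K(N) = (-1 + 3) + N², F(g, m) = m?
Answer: √21 ≈ 4.5826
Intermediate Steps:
K(N) = 2 + N²
I(V) = V + V² (I(V) = V² + V = V + V²)
√(I(K(-1)) + F(15, 9)) = √((2 + (-1)²)*(1 + (2 + (-1)²)) + 9) = √((2 + 1)*(1 + (2 + 1)) + 9) = √(3*(1 + 3) + 9) = √(3*4 + 9) = √(12 + 9) = √21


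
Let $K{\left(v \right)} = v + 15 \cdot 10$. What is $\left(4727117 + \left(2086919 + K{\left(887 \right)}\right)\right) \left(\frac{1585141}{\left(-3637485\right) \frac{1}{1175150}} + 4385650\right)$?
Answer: $\frac{6401605994096634620}{242499} \approx 2.6398 \cdot 10^{13}$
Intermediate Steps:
$K{\left(v \right)} = 150 + v$ ($K{\left(v \right)} = v + 150 = 150 + v$)
$\left(4727117 + \left(2086919 + K{\left(887 \right)}\right)\right) \left(\frac{1585141}{\left(-3637485\right) \frac{1}{1175150}} + 4385650\right) = \left(4727117 + \left(2086919 + \left(150 + 887\right)\right)\right) \left(\frac{1585141}{\left(-3637485\right) \frac{1}{1175150}} + 4385650\right) = \left(4727117 + \left(2086919 + 1037\right)\right) \left(\frac{1585141}{\left(-3637485\right) \frac{1}{1175150}} + 4385650\right) = \left(4727117 + 2087956\right) \left(\frac{1585141}{- \frac{727497}{235030}} + 4385650\right) = 6815073 \left(1585141 \left(- \frac{235030}{727497}\right) + 4385650\right) = 6815073 \left(- \frac{372555689230}{727497} + 4385650\right) = 6815073 \cdot \frac{2817991528820}{727497} = \frac{6401605994096634620}{242499}$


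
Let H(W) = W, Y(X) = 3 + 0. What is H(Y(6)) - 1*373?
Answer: -370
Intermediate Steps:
Y(X) = 3
H(Y(6)) - 1*373 = 3 - 1*373 = 3 - 373 = -370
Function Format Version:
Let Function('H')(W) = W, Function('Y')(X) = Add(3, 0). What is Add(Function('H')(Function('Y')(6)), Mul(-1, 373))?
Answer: -370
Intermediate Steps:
Function('Y')(X) = 3
Add(Function('H')(Function('Y')(6)), Mul(-1, 373)) = Add(3, Mul(-1, 373)) = Add(3, -373) = -370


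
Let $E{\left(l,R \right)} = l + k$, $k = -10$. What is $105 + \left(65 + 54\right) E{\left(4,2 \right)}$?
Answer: $-609$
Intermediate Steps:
$E{\left(l,R \right)} = -10 + l$ ($E{\left(l,R \right)} = l - 10 = -10 + l$)
$105 + \left(65 + 54\right) E{\left(4,2 \right)} = 105 + \left(65 + 54\right) \left(-10 + 4\right) = 105 + 119 \left(-6\right) = 105 - 714 = -609$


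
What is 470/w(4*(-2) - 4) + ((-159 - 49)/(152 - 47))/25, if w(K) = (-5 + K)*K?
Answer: 198553/89250 ≈ 2.2247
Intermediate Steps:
w(K) = K*(-5 + K)
470/w(4*(-2) - 4) + ((-159 - 49)/(152 - 47))/25 = 470/(((4*(-2) - 4)*(-5 + (4*(-2) - 4)))) + ((-159 - 49)/(152 - 47))/25 = 470/(((-8 - 4)*(-5 + (-8 - 4)))) - 208/105*(1/25) = 470/((-12*(-5 - 12))) - 208*1/105*(1/25) = 470/((-12*(-17))) - 208/105*1/25 = 470/204 - 208/2625 = 470*(1/204) - 208/2625 = 235/102 - 208/2625 = 198553/89250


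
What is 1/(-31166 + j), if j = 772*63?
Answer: 1/17470 ≈ 5.7241e-5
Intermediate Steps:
j = 48636
1/(-31166 + j) = 1/(-31166 + 48636) = 1/17470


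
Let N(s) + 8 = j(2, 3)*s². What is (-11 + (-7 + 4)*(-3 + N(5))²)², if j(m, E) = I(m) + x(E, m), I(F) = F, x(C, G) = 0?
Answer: 20921476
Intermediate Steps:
j(m, E) = m (j(m, E) = m + 0 = m)
N(s) = -8 + 2*s²
(-11 + (-7 + 4)*(-3 + N(5))²)² = (-11 + (-7 + 4)*(-3 + (-8 + 2*5²))²)² = (-11 - 3*(-3 + (-8 + 2*25))²)² = (-11 - 3*(-3 + (-8 + 50))²)² = (-11 - 3*(-3 + 42)²)² = (-11 - 3*39²)² = (-11 - 3*1521)² = (-11 - 4563)² = (-4574)² = 20921476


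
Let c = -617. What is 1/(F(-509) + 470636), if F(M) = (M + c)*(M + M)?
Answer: 1/1616904 ≈ 6.1847e-7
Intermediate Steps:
F(M) = 2*M*(-617 + M) (F(M) = (M - 617)*(M + M) = (-617 + M)*(2*M) = 2*M*(-617 + M))
1/(F(-509) + 470636) = 1/(2*(-509)*(-617 - 509) + 470636) = 1/(2*(-509)*(-1126) + 470636) = 1/(1146268 + 470636) = 1/1616904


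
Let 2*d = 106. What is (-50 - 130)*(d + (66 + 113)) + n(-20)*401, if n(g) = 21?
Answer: -33339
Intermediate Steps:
d = 53 (d = (½)*106 = 53)
(-50 - 130)*(d + (66 + 113)) + n(-20)*401 = (-50 - 130)*(53 + (66 + 113)) + 21*401 = -180*(53 + 179) + 8421 = -180*232 + 8421 = -41760 + 8421 = -33339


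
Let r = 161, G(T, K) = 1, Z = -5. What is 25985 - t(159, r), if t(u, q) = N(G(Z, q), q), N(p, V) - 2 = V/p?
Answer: 25822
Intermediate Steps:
N(p, V) = 2 + V/p
t(u, q) = 2 + q (t(u, q) = 2 + q/1 = 2 + q*1 = 2 + q)
25985 - t(159, r) = 25985 - (2 + 161) = 25985 - 1*163 = 25985 - 163 = 25822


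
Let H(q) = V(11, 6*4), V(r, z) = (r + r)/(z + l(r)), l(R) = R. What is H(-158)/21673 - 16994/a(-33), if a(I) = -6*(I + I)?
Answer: -6445437479/150193890 ≈ -42.914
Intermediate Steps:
V(r, z) = 2*r/(r + z) (V(r, z) = (r + r)/(z + r) = (2*r)/(r + z) = 2*r/(r + z))
H(q) = 22/35 (H(q) = 2*11/(11 + 6*4) = 2*11/(11 + 24) = 2*11/35 = 2*11*(1/35) = 22/35)
a(I) = -12*I
H(-158)/21673 - 16994/a(-33) = (22/35)/21673 - 16994/((-12*(-33))) = (22/35)*(1/21673) - 16994/396 = 22/758555 - 16994*1/396 = 22/758555 - 8497/198 = -6445437479/150193890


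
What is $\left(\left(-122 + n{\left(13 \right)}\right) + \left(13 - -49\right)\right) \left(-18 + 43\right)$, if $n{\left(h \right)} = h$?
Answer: $-1175$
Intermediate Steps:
$\left(\left(-122 + n{\left(13 \right)}\right) + \left(13 - -49\right)\right) \left(-18 + 43\right) = \left(\left(-122 + 13\right) + \left(13 - -49\right)\right) \left(-18 + 43\right) = \left(-109 + \left(13 + 49\right)\right) 25 = \left(-109 + 62\right) 25 = \left(-47\right) 25 = -1175$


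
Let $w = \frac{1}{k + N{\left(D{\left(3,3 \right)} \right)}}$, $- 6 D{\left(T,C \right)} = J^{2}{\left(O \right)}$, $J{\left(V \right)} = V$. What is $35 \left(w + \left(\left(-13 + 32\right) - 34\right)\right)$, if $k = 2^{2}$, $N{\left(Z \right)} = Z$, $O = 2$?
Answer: $- \frac{1029}{2} \approx -514.5$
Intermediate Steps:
$D{\left(T,C \right)} = - \frac{2}{3}$ ($D{\left(T,C \right)} = - \frac{2^{2}}{6} = \left(- \frac{1}{6}\right) 4 = - \frac{2}{3}$)
$k = 4$
$w = \frac{3}{10}$ ($w = \frac{1}{4 - \frac{2}{3}} = \frac{1}{\frac{10}{3}} = \frac{3}{10} \approx 0.3$)
$35 \left(w + \left(\left(-13 + 32\right) - 34\right)\right) = 35 \left(\frac{3}{10} + \left(\left(-13 + 32\right) - 34\right)\right) = 35 \left(\frac{3}{10} + \left(19 - 34\right)\right) = 35 \left(\frac{3}{10} - 15\right) = 35 \left(- \frac{147}{10}\right) = - \frac{1029}{2}$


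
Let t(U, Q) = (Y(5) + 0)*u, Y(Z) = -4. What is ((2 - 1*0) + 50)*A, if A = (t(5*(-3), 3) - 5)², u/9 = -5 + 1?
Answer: 1004692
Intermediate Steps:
u = -36 (u = 9*(-5 + 1) = 9*(-4) = -36)
t(U, Q) = 144 (t(U, Q) = (-4 + 0)*(-36) = -4*(-36) = 144)
A = 19321 (A = (144 - 5)² = 139² = 19321)
((2 - 1*0) + 50)*A = ((2 - 1*0) + 50)*19321 = ((2 + 0) + 50)*19321 = (2 + 50)*19321 = 52*19321 = 1004692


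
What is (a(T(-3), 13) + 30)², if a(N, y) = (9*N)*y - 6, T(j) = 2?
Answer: 66564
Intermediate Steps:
a(N, y) = -6 + 9*N*y (a(N, y) = 9*N*y - 6 = -6 + 9*N*y)
(a(T(-3), 13) + 30)² = ((-6 + 9*2*13) + 30)² = ((-6 + 234) + 30)² = (228 + 30)² = 258² = 66564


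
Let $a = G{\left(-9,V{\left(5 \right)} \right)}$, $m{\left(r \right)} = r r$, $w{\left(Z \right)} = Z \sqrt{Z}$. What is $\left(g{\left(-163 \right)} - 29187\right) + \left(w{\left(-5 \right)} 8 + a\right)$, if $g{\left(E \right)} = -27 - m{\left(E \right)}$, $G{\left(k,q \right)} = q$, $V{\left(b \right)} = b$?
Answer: $-55778 - 40 i \sqrt{5} \approx -55778.0 - 89.443 i$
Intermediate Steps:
$w{\left(Z \right)} = Z^{\frac{3}{2}}$
$m{\left(r \right)} = r^{2}$
$g{\left(E \right)} = -27 - E^{2}$
$a = 5$
$\left(g{\left(-163 \right)} - 29187\right) + \left(w{\left(-5 \right)} 8 + a\right) = \left(\left(-27 - \left(-163\right)^{2}\right) - 29187\right) + \left(\left(-5\right)^{\frac{3}{2}} \cdot 8 + 5\right) = \left(\left(-27 - 26569\right) - 29187\right) + \left(- 5 i \sqrt{5} \cdot 8 + 5\right) = \left(\left(-27 - 26569\right) - 29187\right) + \left(- 40 i \sqrt{5} + 5\right) = \left(-26596 - 29187\right) + \left(5 - 40 i \sqrt{5}\right) = -55783 + \left(5 - 40 i \sqrt{5}\right) = -55778 - 40 i \sqrt{5}$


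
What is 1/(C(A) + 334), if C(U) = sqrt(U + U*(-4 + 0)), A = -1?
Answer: 334/111553 - sqrt(3)/111553 ≈ 0.0029786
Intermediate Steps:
C(U) = sqrt(3)*sqrt(-U) (C(U) = sqrt(U + U*(-4)) = sqrt(U - 4*U) = sqrt(-3*U) = sqrt(3)*sqrt(-U))
1/(C(A) + 334) = 1/(sqrt(3)*sqrt(-1*(-1)) + 334) = 1/(sqrt(3)*sqrt(1) + 334) = 1/(sqrt(3)*1 + 334) = 1/(sqrt(3) + 334) = 1/(334 + sqrt(3))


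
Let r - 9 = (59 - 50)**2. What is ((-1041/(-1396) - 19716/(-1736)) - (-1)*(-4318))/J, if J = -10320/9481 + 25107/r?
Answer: -5984012837805/386174239654 ≈ -15.496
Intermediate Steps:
r = 90 (r = 9 + (59 - 50)**2 = 9 + 9**2 = 9 + 81 = 90)
J = 79036889/284430 (J = -10320/9481 + 25107/90 = -10320*1/9481 + 25107*(1/90) = -10320/9481 + 8369/30 = 79036889/284430 ≈ 277.88)
((-1041/(-1396) - 19716/(-1736)) - (-1)*(-4318))/J = ((-1041/(-1396) - 19716/(-1736)) - (-1)*(-4318))/(79036889/284430) = ((-1041*(-1/1396) - 19716*(-1/1736)) - 1*4318)*(284430/79036889) = ((1041/1396 + 159/14) - 4318)*(284430/79036889) = (118269/9772 - 4318)*(284430/79036889) = -42077227/9772*284430/79036889 = -5984012837805/386174239654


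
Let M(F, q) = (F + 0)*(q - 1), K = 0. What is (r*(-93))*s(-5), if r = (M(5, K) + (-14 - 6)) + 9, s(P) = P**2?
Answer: 37200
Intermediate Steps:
M(F, q) = F*(-1 + q)
r = -16 (r = (5*(-1 + 0) + (-14 - 6)) + 9 = (5*(-1) - 20) + 9 = (-5 - 20) + 9 = -25 + 9 = -16)
(r*(-93))*s(-5) = -16*(-93)*(-5)**2 = 1488*25 = 37200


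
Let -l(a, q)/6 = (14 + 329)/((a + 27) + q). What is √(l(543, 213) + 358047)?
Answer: √2710037849/87 ≈ 598.37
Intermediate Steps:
l(a, q) = -2058/(27 + a + q) (l(a, q) = -6*(14 + 329)/((a + 27) + q) = -2058/((27 + a) + q) = -2058/(27 + a + q))
√(l(543, 213) + 358047) = √(-2058/(27 + 543 + 213) + 358047) = √(-2058/783 + 358047) = √(-2058*1/783 + 358047) = √(-686/261 + 358047) = √(93449581/261) = √2710037849/87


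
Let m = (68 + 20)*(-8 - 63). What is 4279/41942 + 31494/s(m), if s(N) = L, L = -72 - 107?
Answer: -1320155407/7507618 ≈ -175.84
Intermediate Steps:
L = -179
m = -6248 (m = 88*(-71) = -6248)
s(N) = -179
4279/41942 + 31494/s(m) = 4279/41942 + 31494/(-179) = 4279*(1/41942) + 31494*(-1/179) = 4279/41942 - 31494/179 = -1320155407/7507618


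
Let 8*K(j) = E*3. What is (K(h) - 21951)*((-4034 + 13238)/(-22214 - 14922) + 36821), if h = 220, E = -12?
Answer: -15010705868193/18568 ≈ -8.0842e+8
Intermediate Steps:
K(j) = -9/2 (K(j) = (-12*3)/8 = (1/8)*(-36) = -9/2)
(K(h) - 21951)*((-4034 + 13238)/(-22214 - 14922) + 36821) = (-9/2 - 21951)*((-4034 + 13238)/(-22214 - 14922) + 36821) = -43911*(9204/(-37136) + 36821)/2 = -43911*(9204*(-1/37136) + 36821)/2 = -43911*(-2301/9284 + 36821)/2 = -43911/2*341843863/9284 = -15010705868193/18568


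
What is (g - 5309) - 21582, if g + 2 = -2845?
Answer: -29738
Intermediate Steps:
g = -2847 (g = -2 - 2845 = -2847)
(g - 5309) - 21582 = (-2847 - 5309) - 21582 = -8156 - 21582 = -29738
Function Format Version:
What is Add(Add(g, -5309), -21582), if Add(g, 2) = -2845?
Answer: -29738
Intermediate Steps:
g = -2847 (g = Add(-2, -2845) = -2847)
Add(Add(g, -5309), -21582) = Add(Add(-2847, -5309), -21582) = Add(-8156, -21582) = -29738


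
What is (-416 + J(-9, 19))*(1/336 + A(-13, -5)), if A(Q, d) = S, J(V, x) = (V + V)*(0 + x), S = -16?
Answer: 2037125/168 ≈ 12126.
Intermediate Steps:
J(V, x) = 2*V*x (J(V, x) = (2*V)*x = 2*V*x)
A(Q, d) = -16
(-416 + J(-9, 19))*(1/336 + A(-13, -5)) = (-416 + 2*(-9)*19)*(1/336 - 16) = (-416 - 342)*(1/336 - 16) = -758*(-5375/336) = 2037125/168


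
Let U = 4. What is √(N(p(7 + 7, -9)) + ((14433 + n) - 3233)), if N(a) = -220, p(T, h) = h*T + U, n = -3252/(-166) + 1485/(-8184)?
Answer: √1165115292618/10292 ≈ 104.88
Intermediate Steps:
n = 399513/20584 (n = -3252*(-1/166) + 1485*(-1/8184) = 1626/83 - 45/248 = 399513/20584 ≈ 19.409)
p(T, h) = 4 + T*h (p(T, h) = h*T + 4 = T*h + 4 = 4 + T*h)
√(N(p(7 + 7, -9)) + ((14433 + n) - 3233)) = √(-220 + ((14433 + 399513/20584) - 3233)) = √(-220 + (297488385/20584 - 3233)) = √(-220 + 230940313/20584) = √(226411833/20584) = √1165115292618/10292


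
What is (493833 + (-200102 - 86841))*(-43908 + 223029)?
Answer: 37058343690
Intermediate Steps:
(493833 + (-200102 - 86841))*(-43908 + 223029) = (493833 - 286943)*179121 = 206890*179121 = 37058343690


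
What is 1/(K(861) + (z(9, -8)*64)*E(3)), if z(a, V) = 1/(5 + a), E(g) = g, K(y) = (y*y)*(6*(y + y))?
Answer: 7/53615300100 ≈ 1.3056e-10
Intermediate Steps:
K(y) = 12*y**3 (K(y) = y**2*(6*(2*y)) = y**2*(12*y) = 12*y**3)
1/(K(861) + (z(9, -8)*64)*E(3)) = 1/(12*861**3 + (64/(5 + 9))*3) = 1/(12*638277381 + (64/14)*3) = 1/(7659328572 + ((1/14)*64)*3) = 1/(7659328572 + (32/7)*3) = 1/(7659328572 + 96/7) = 1/(53615300100/7) = 7/53615300100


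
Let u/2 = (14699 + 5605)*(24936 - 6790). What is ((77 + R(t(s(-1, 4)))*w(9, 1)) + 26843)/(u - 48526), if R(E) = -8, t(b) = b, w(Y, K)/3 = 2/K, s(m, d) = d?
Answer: 13436/368412121 ≈ 3.6470e-5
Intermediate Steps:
w(Y, K) = 6/K (w(Y, K) = 3*(2/K) = 6/K)
u = 736872768 (u = 2*((14699 + 5605)*(24936 - 6790)) = 2*(20304*18146) = 2*368436384 = 736872768)
((77 + R(t(s(-1, 4)))*w(9, 1)) + 26843)/(u - 48526) = ((77 - 48/1) + 26843)/(736872768 - 48526) = ((77 - 48) + 26843)/736824242 = ((77 - 8*6) + 26843)*(1/736824242) = ((77 - 48) + 26843)*(1/736824242) = (29 + 26843)*(1/736824242) = 26872*(1/736824242) = 13436/368412121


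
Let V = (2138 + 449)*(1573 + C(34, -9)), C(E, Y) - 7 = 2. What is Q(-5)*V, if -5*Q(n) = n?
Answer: 4092634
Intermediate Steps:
Q(n) = -n/5
C(E, Y) = 9 (C(E, Y) = 7 + 2 = 9)
V = 4092634 (V = (2138 + 449)*(1573 + 9) = 2587*1582 = 4092634)
Q(-5)*V = -⅕*(-5)*4092634 = 1*4092634 = 4092634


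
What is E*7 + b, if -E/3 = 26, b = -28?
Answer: -574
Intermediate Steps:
E = -78 (E = -3*26 = -78)
E*7 + b = -78*7 - 28 = -546 - 28 = -574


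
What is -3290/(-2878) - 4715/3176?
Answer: -1560365/4570264 ≈ -0.34142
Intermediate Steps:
-3290/(-2878) - 4715/3176 = -3290*(-1/2878) - 4715*1/3176 = 1645/1439 - 4715/3176 = -1560365/4570264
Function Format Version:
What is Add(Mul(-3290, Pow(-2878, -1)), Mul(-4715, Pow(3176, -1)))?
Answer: Rational(-1560365, 4570264) ≈ -0.34142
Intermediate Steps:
Add(Mul(-3290, Pow(-2878, -1)), Mul(-4715, Pow(3176, -1))) = Add(Mul(-3290, Rational(-1, 2878)), Mul(-4715, Rational(1, 3176))) = Add(Rational(1645, 1439), Rational(-4715, 3176)) = Rational(-1560365, 4570264)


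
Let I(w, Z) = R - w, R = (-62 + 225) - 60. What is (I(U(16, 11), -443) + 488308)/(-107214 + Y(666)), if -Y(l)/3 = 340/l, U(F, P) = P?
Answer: -13553100/2975231 ≈ -4.5553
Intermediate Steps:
Y(l) = -1020/l
R = 103 (R = 163 - 60 = 103)
I(w, Z) = 103 - w
(I(U(16, 11), -443) + 488308)/(-107214 + Y(666)) = ((103 - 1*11) + 488308)/(-107214 - 1020/666) = ((103 - 11) + 488308)/(-107214 - 1020*1/666) = (92 + 488308)/(-107214 - 170/111) = 488400/(-11900924/111) = 488400*(-111/11900924) = -13553100/2975231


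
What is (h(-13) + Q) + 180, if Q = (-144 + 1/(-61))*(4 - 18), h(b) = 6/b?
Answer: 1741244/793 ≈ 2195.8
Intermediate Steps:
Q = 122990/61 (Q = (-144 - 1/61)*(-14) = -8785/61*(-14) = 122990/61 ≈ 2016.2)
(h(-13) + Q) + 180 = (6/(-13) + 122990/61) + 180 = (6*(-1/13) + 122990/61) + 180 = (-6/13 + 122990/61) + 180 = 1598504/793 + 180 = 1741244/793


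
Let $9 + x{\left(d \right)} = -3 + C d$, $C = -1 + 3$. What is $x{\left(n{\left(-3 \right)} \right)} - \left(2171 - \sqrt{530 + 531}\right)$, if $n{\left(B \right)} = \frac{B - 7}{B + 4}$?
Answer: $-2203 + \sqrt{1061} \approx -2170.4$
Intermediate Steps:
$C = 2$
$n{\left(B \right)} = \frac{-7 + B}{4 + B}$
$x{\left(d \right)} = -12 + 2 d$ ($x{\left(d \right)} = -9 + \left(-3 + 2 d\right) = -12 + 2 d$)
$x{\left(n{\left(-3 \right)} \right)} - \left(2171 - \sqrt{530 + 531}\right) = \left(-12 + 2 \frac{-7 - 3}{4 - 3}\right) - \left(2171 - \sqrt{530 + 531}\right) = \left(-12 + 2 \cdot 1^{-1} \left(-10\right)\right) - \left(2171 - \sqrt{1061}\right) = \left(-12 + 2 \cdot 1 \left(-10\right)\right) - \left(2171 - \sqrt{1061}\right) = \left(-12 + 2 \left(-10\right)\right) - \left(2171 - \sqrt{1061}\right) = \left(-12 - 20\right) - \left(2171 - \sqrt{1061}\right) = -32 - \left(2171 - \sqrt{1061}\right) = -2203 + \sqrt{1061}$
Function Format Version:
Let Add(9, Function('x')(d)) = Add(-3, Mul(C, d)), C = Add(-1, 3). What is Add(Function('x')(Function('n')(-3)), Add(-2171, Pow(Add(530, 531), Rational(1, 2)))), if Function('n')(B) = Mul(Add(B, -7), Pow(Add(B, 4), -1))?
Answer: Add(-2203, Pow(1061, Rational(1, 2))) ≈ -2170.4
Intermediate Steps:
C = 2
Function('n')(B) = Mul(Pow(Add(4, B), -1), Add(-7, B)) (Function('n')(B) = Mul(Add(-7, B), Pow(Add(4, B), -1)) = Mul(Pow(Add(4, B), -1), Add(-7, B)))
Function('x')(d) = Add(-12, Mul(2, d)) (Function('x')(d) = Add(-9, Add(-3, Mul(2, d))) = Add(-12, Mul(2, d)))
Add(Function('x')(Function('n')(-3)), Add(-2171, Pow(Add(530, 531), Rational(1, 2)))) = Add(Add(-12, Mul(2, Mul(Pow(Add(4, -3), -1), Add(-7, -3)))), Add(-2171, Pow(Add(530, 531), Rational(1, 2)))) = Add(Add(-12, Mul(2, Mul(Pow(1, -1), -10))), Add(-2171, Pow(1061, Rational(1, 2)))) = Add(Add(-12, Mul(2, Mul(1, -10))), Add(-2171, Pow(1061, Rational(1, 2)))) = Add(Add(-12, Mul(2, -10)), Add(-2171, Pow(1061, Rational(1, 2)))) = Add(Add(-12, -20), Add(-2171, Pow(1061, Rational(1, 2)))) = Add(-32, Add(-2171, Pow(1061, Rational(1, 2)))) = Add(-2203, Pow(1061, Rational(1, 2)))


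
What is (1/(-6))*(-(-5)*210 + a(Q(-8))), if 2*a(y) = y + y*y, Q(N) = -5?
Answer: -530/3 ≈ -176.67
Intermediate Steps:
a(y) = y/2 + y**2/2 (a(y) = (y + y*y)/2 = (y + y**2)/2 = y/2 + y**2/2)
(1/(-6))*(-(-5)*210 + a(Q(-8))) = (1/(-6))*(-(-5)*210 + (1/2)*(-5)*(1 - 5)) = (1*(-1/6))*(-1*(-1050) + (1/2)*(-5)*(-4)) = -(1050 + 10)/6 = -1/6*1060 = -530/3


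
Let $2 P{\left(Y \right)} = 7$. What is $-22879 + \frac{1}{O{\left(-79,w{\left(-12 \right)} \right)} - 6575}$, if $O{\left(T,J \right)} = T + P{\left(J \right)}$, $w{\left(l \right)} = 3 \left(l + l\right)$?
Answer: $- \frac{304313581}{13301} \approx -22879.0$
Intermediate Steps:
$w{\left(l \right)} = 6 l$ ($w{\left(l \right)} = 3 \cdot 2 l = 6 l$)
$P{\left(Y \right)} = \frac{7}{2}$ ($P{\left(Y \right)} = \frac{1}{2} \cdot 7 = \frac{7}{2}$)
$O{\left(T,J \right)} = \frac{7}{2} + T$ ($O{\left(T,J \right)} = T + \frac{7}{2} = \frac{7}{2} + T$)
$-22879 + \frac{1}{O{\left(-79,w{\left(-12 \right)} \right)} - 6575} = -22879 + \frac{1}{\left(\frac{7}{2} - 79\right) - 6575} = -22879 + \frac{1}{- \frac{151}{2} - 6575} = -22879 + \frac{1}{- \frac{13301}{2}} = -22879 - \frac{2}{13301} = - \frac{304313581}{13301}$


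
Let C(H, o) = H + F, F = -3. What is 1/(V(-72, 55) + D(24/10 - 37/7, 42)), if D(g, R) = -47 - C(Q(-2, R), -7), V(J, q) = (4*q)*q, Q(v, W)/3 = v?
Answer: 1/12062 ≈ 8.2905e-5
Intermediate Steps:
Q(v, W) = 3*v
V(J, q) = 4*q²
C(H, o) = -3 + H (C(H, o) = H - 3 = -3 + H)
D(g, R) = -38 (D(g, R) = -47 - (-3 + 3*(-2)) = -47 - (-3 - 6) = -47 - 1*(-9) = -47 + 9 = -38)
1/(V(-72, 55) + D(24/10 - 37/7, 42)) = 1/(4*55² - 38) = 1/(4*3025 - 38) = 1/(12100 - 38) = 1/12062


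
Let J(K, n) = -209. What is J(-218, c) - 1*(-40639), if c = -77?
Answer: 40430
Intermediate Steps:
J(-218, c) - 1*(-40639) = -209 - 1*(-40639) = -209 + 40639 = 40430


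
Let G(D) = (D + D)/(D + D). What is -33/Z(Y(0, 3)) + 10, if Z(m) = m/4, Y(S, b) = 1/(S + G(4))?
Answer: -122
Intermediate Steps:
G(D) = 1 (G(D) = (2*D)/((2*D)) = (2*D)*(1/(2*D)) = 1)
Y(S, b) = 1/(1 + S) (Y(S, b) = 1/(S + 1) = 1/(1 + S))
Z(m) = m/4 (Z(m) = m*(¼) = m/4)
-33/Z(Y(0, 3)) + 10 = -33/(1/(4*(1 + 0))) + 10 = -33/((¼)/1) + 10 = -33/((¼)*1) + 10 = -33/¼ + 10 = -33*4 + 10 = -132 + 10 = -122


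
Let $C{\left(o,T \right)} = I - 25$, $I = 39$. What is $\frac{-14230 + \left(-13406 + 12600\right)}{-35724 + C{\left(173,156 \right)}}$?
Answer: $\frac{7518}{17855} \approx 0.42106$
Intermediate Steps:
$C{\left(o,T \right)} = 14$ ($C{\left(o,T \right)} = 39 - 25 = 14$)
$\frac{-14230 + \left(-13406 + 12600\right)}{-35724 + C{\left(173,156 \right)}} = \frac{-14230 + \left(-13406 + 12600\right)}{-35724 + 14} = \frac{-14230 - 806}{-35710} = \left(-15036\right) \left(- \frac{1}{35710}\right) = \frac{7518}{17855}$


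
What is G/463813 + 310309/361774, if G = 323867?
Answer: 37298858325/23970783466 ≈ 1.5560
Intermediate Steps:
G/463813 + 310309/361774 = 323867/463813 + 310309/361774 = 37298858325/23970783466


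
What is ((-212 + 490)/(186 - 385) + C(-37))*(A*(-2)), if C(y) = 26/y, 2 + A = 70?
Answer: 2102560/7363 ≈ 285.56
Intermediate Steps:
A = 68 (A = -2 + 70 = 68)
((-212 + 490)/(186 - 385) + C(-37))*(A*(-2)) = ((-212 + 490)/(186 - 385) + 26/(-37))*(68*(-2)) = (278/(-199) + 26*(-1/37))*(-136) = (278*(-1/199) - 26/37)*(-136) = (-278/199 - 26/37)*(-136) = -15460/7363*(-136) = 2102560/7363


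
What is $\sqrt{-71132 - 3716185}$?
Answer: $9 i \sqrt{46757} \approx 1946.1 i$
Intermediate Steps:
$\sqrt{-71132 - 3716185} = \sqrt{-3787317} = 9 i \sqrt{46757}$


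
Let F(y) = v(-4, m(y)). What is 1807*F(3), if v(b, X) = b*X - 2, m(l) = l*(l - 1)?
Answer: -46982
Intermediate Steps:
m(l) = l*(-1 + l)
v(b, X) = -2 + X*b (v(b, X) = X*b - 2 = -2 + X*b)
F(y) = -2 - 4*y*(-1 + y) (F(y) = -2 + (y*(-1 + y))*(-4) = -2 - 4*y*(-1 + y))
1807*F(3) = 1807*(-2 - 4*3² + 4*3) = 1807*(-2 - 4*9 + 12) = 1807*(-2 - 36 + 12) = 1807*(-26) = -46982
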